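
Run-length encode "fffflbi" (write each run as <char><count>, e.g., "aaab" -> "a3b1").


Input: 'fffflbi'
Operation: identify consecutive runs
Runs: 'ffff' -> f4, 'l' -> l1, 'b' -> b1, 'i' -> i1
Encoded: f4l1b1i1


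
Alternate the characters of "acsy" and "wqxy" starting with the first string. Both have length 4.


String 1: 'acsy'
String 2: 'wqxy'
Operation: alternate characters
Pairs: 'a'+'w', 'c'+'q', 's'+'x', 'y'+'y'
Result: awcqsxyy


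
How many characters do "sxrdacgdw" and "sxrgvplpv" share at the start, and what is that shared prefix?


String 1: 'sxrdacgdw'
String 2: 'sxrgvplpv'
Compare position by position:
pos 0: 's' vs 's' match
pos 1: 'x' vs 'x' match
pos 2: 'r' vs 'r' match
pos 3: 'd' vs 'g' differ -> stop
Longest common prefix: "sxr" (length 3)


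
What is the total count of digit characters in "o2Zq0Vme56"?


Input string: 'o2Zq0Vme56'
Operation: count digit characters (0-9)
Scan: 'o', '2'(digit), 'Z', 'q', '0'(digit), 'V', 'm', 'e', '5'(digit), '6'(digit)
Digits found: 4
Result: 4


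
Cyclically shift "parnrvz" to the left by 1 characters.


Input: 'parnrvz', shift = 1
Operation: split at index 1 and swap parts
Front part s[0:1] = 'p'
Back part s[1:] = 'arnrvz'
Rotated = back + front = 'arnrvz' + 'p'
Result: arnrvzp


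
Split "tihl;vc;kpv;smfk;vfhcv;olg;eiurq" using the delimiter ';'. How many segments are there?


Input string: 'tihl;vc;kpv;smfk;vfhcv;olg;eiurq'
Delimiter: ';'
Split result: 'tihl', 'vc', 'kpv', 'smfk', 'vfhcv', 'olg', 'eiurq'
Number of parts: 7


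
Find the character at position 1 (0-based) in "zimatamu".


Input string: 'zimatamu'
Operation: get character at index 1
Index mapping: s[0]='z', s[1]='i'
Result: 'i'


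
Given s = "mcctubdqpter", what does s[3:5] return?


Input string: 'mcctubdqpter'
Operation: slice [3:5]
Extract characters: s[3]='t', s[4]='u'
Result: tu


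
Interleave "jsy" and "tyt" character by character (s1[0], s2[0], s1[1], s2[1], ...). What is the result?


String 1: 'jsy'
String 2: 'tyt'
Operation: alternate characters
Pairs: 'j'+'t', 's'+'y', 'y'+'t'
Result: jtsyyt


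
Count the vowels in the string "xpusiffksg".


Input string: 'xpusiffksg'
Operation: count vowels (a, e, i, o, u)
Scan: s[0]='x', s[1]='p', s[2]='u' (vowel), s[3]='s', s[4]='i' (vowel), s[5]='f', s[6]='f', s[7]='k', s[8]='s', s[9]='g'
Vowels found: 2
Result: 2


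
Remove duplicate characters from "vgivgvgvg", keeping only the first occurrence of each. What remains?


Input: 'vgivgvgvg'
Operation: keep first occurrence of each character
Scan: s[0]='v' new -> keep; s[1]='g' new -> keep; s[2]='i' new -> keep; s[3]='v' seen -> skip; s[4]='g' seen -> skip; s[5]='v' seen -> skip; s[6]='g' seen -> skip; s[7]='v' seen -> skip; s[8]='g' seen -> skip
Result: vgi


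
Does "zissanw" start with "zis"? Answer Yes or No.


Input string: 'zissanw'
Prefix to check: 'zis'
First 3 characters of input: 'zis'
Match: True
Result: Yes


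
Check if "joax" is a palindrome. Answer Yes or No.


Input string: 'joax'
Reversed: 'xaoj'
Compare pairs: s[0]='j' vs s[3]='x' (mismatch), s[1]='o' vs s[2]='a' (mismatch)
Palindrome: No


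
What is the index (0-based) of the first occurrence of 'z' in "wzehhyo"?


Input string: 'wzehhyo'
Target: 'z'
Scanning left to right: s[0]='w', s[1]='z'
First match at index: 1


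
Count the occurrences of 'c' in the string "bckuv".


Input string: 'bckuv'
Target character: 'c'
Scan each position: s[1]='c'
Matches found at indices: 1
Total: 1


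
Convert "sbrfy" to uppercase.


Input string: 'sbrfy'
Operation: convert each letter to uppercase
Mapping: 's'->'S', 'b'->'B', 'r'->'R', 'f'->'F', 'y'->'Y'
Result: SBRFY


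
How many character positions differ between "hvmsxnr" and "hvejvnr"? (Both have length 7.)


String 1: 'hvmsxnr'
String 2: 'hvejvnr'
Compare each position: pos 0: 'h'=='h', pos 1: 'v'=='v', pos 2: 'm'!='e', pos 3: 's'!='j', pos 4: 'x'!='v', pos 5: 'n'=='n', pos 6: 'r'=='r'
Differing positions: 3
Hamming distance: 3


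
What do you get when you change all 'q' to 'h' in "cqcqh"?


Input string: 'cqcqh'
Operation: replace 'q' with 'h'
Positions of 'q': 1, 3
After replacement: chchh


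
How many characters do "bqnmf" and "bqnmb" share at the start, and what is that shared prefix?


String 1: 'bqnmf'
String 2: 'bqnmb'
Compare position by position:
pos 0: 'b' vs 'b' match
pos 1: 'q' vs 'q' match
pos 2: 'n' vs 'n' match
pos 3: 'm' vs 'm' match
pos 4: 'f' vs 'b' differ -> stop
Longest common prefix: "bqnm" (length 4)


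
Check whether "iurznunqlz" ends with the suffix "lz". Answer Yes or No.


Input string: 'iurznunqlz'
Suffix to check: 'lz'
Last 2 characters of input: 'lz'
Match: True
Result: Yes


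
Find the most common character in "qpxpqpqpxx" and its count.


Input: 'qpxpqpqpxx'
Operation: tally each character
Counts: 'p':4, 'q':3, 'x':3
Maximum: 'p' appears 4 times


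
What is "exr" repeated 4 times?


Input string: 'exr'
Operation: repeat 4 times
Concatenation: 'exr' + 'exr' + 'exr' + 'exr'
Result: exrexrexrexr


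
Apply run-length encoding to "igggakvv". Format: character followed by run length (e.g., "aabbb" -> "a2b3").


Input: 'igggakvv'
Operation: identify consecutive runs
Runs: 'i' -> i1, 'ggg' -> g3, 'a' -> a1, 'k' -> k1, 'vv' -> v2
Encoded: i1g3a1k1v2


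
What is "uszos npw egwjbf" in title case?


Input string: 'uszos npw egwjbf'
Operation: capitalize first letter of each word
Word transformations: 'uszos'->'Uszos', 'npw'->'Npw', 'egwjbf'->'Egwjbf'
Result: Uszos Npw Egwjbf


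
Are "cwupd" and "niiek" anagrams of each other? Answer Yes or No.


String 1: 'cwupd' -> sorted: 'cdpuw'
String 2: 'niiek' -> sorted: 'eiikn'
Compare sorted forms: 'cdpuw' != 'eiikn'
Anagram: No


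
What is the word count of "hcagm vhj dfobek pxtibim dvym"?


Input string: 'hcagm vhj dfobek pxtibim dvym'
Operation: split by spaces
Words found: 'hcagm', 'vhj', 'dfobek', 'pxtibim', 'dvym'
Word count: 5


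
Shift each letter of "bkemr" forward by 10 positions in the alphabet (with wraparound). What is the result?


Input: 'bkemr', shift = 10
Operation: for each letter, (position + 10) mod 26
Mapping: 'b'(1+10=11)->'l', 'k'(10+10=20)->'u', 'e'(4+10=14)->'o', 'm'(12+10=22)->'w', 'r'(17+10=27, 27 mod 26=1)->'b'
Result: luowb


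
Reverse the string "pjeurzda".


Input string: 'pjeurzda'
Operation: reverse character order
Original order: 'p' -> 'j' -> 'e' -> 'u' -> 'r' -> 'z' -> 'd' -> 'a'
Reversed order: 'a' -> 'd' -> 'z' -> 'r' -> 'u' -> 'e' -> 'j' -> 'p'
Result: adzruejp


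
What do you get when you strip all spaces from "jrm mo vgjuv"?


Input string: 'jrm mo vgjuv'
Operation: remove all spaces
Words: 'jrm', 'mo', 'vgjuv'
Join without spaces: jrmmovgjuv


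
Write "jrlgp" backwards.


Input string: 'jrlgp'
Operation: reverse character order
Original order: 'j' -> 'r' -> 'l' -> 'g' -> 'p'
Reversed order: 'p' -> 'g' -> 'l' -> 'r' -> 'j'
Result: pglrj


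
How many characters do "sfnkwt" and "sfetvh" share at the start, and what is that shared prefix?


String 1: 'sfnkwt'
String 2: 'sfetvh'
Compare position by position:
pos 0: 's' vs 's' match
pos 1: 'f' vs 'f' match
pos 2: 'n' vs 'e' differ -> stop
Longest common prefix: "sf" (length 2)


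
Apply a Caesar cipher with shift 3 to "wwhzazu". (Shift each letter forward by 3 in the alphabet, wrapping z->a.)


Input: 'wwhzazu', shift = 3
Operation: for each letter, (position + 3) mod 26
Mapping: 'w'(22+3=25)->'z', 'w'(22+3=25)->'z', 'h'(7+3=10)->'k', 'z'(25+3=28, 28 mod 26=2)->'c', 'a'(0+3=3)->'d', 'z'(25+3=28, 28 mod 26=2)->'c', 'u'(20+3=23)->'x'
Result: zzkcdcx


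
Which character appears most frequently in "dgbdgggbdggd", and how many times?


Input: 'dgbdgggbdggd'
Operation: tally each character
Counts: 'b':2, 'd':4, 'g':6
Maximum: 'g' appears 6 times


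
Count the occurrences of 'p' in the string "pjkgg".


Input string: 'pjkgg'
Target character: 'p'
Scan each position: s[0]='p'
Matches found at indices: 0
Total: 1


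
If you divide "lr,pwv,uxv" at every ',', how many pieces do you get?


Input string: 'lr,pwv,uxv'
Delimiter: ','
Split result: 'lr', 'pwv', 'uxv'
Number of parts: 3


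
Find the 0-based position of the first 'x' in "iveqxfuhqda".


Input string: 'iveqxfuhqda'
Target: 'x'
Scanning left to right: s[0]='i', s[1]='v', s[2]='e', s[3]='q', s[4]='x'
First match at index: 4


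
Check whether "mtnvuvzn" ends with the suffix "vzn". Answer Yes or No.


Input string: 'mtnvuvzn'
Suffix to check: 'vzn'
Last 3 characters of input: 'vzn'
Match: True
Result: Yes


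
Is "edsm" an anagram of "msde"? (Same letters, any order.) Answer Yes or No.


String 1: 'msde' -> sorted: 'dems'
String 2: 'edsm' -> sorted: 'dems'
Compare sorted forms: 'dems' == 'dems'
Anagram: Yes


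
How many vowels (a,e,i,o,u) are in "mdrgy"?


Input string: 'mdrgy'
Operation: count vowels (a, e, i, o, u)
Scan: s[0]='m', s[1]='d', s[2]='r', s[3]='g', s[4]='y'
Vowels found: 0
Result: 0


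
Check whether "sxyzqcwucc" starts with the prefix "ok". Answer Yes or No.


Input string: 'sxyzqcwucc'
Prefix to check: 'ok'
First 2 characters of input: 'sx'
Match: False
Result: No


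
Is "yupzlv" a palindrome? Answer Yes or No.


Input string: 'yupzlv'
Reversed: 'vlzpuy'
Compare pairs: s[0]='y' vs s[5]='v' (mismatch), s[1]='u' vs s[4]='l' (mismatch), s[2]='p' vs s[3]='z' (mismatch)
Palindrome: No


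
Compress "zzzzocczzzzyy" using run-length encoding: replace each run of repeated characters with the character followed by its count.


Input: 'zzzzocczzzzyy'
Operation: identify consecutive runs
Runs: 'zzzz' -> z4, 'o' -> o1, 'cc' -> c2, 'zzzz' -> z4, 'yy' -> y2
Encoded: z4o1c2z4y2


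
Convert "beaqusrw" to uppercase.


Input string: 'beaqusrw'
Operation: convert each letter to uppercase
Mapping: 'b'->'B', 'e'->'E', 'a'->'A', 'q'->'Q', 'u'->'U', 's'->'S', 'r'->'R', 'w'->'W'
Result: BEAQUSRW


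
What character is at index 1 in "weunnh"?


Input string: 'weunnh'
Operation: get character at index 1
Index mapping: s[0]='w', s[1]='e'
Result: 'e'


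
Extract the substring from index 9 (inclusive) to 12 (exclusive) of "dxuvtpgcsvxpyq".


Input string: 'dxuvtpgcsvxpyq'
Operation: slice [9:12]
Extract characters: s[9]='v', s[10]='x', s[11]='p'
Result: vxp


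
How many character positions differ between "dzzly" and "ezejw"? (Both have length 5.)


String 1: 'dzzly'
String 2: 'ezejw'
Compare each position: pos 0: 'd'!='e', pos 1: 'z'=='z', pos 2: 'z'!='e', pos 3: 'l'!='j', pos 4: 'y'!='w'
Differing positions: 4
Hamming distance: 4


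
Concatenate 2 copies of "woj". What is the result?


Input string: 'woj'
Operation: repeat 2 times
Concatenation: 'woj' + 'woj'
Result: wojwoj


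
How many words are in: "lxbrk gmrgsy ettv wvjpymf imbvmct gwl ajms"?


Input string: 'lxbrk gmrgsy ettv wvjpymf imbvmct gwl ajms'
Operation: split by spaces
Words found: 'lxbrk', 'gmrgsy', 'ettv', 'wvjpymf', 'imbvmct', 'gwl', 'ajms'
Word count: 7


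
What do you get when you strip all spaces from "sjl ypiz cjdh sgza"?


Input string: 'sjl ypiz cjdh sgza'
Operation: remove all spaces
Words: 'sjl', 'ypiz', 'cjdh', 'sgza'
Join without spaces: sjlypizcjdhsgza


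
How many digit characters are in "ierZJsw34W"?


Input string: 'ierZJsw34W'
Operation: count digit characters (0-9)
Scan: 'i', 'e', 'r', 'Z', 'J', 's', 'w', '3'(digit), '4'(digit), 'W'
Digits found: 2
Result: 2


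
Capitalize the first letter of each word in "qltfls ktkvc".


Input string: 'qltfls ktkvc'
Operation: capitalize first letter of each word
Word transformations: 'qltfls'->'Qltfls', 'ktkvc'->'Ktkvc'
Result: Qltfls Ktkvc


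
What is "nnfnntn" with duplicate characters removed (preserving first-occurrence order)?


Input: 'nnfnntn'
Operation: keep first occurrence of each character
Scan: s[0]='n' new -> keep; s[1]='n' seen -> skip; s[2]='f' new -> keep; s[3]='n' seen -> skip; s[4]='n' seen -> skip; s[5]='t' new -> keep; s[6]='n' seen -> skip
Result: nft


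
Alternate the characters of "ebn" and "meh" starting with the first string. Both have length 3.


String 1: 'ebn'
String 2: 'meh'
Operation: alternate characters
Pairs: 'e'+'m', 'b'+'e', 'n'+'h'
Result: embenh


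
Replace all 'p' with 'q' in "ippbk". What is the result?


Input string: 'ippbk'
Operation: replace 'p' with 'q'
Positions of 'p': 1, 2
After replacement: iqqbk


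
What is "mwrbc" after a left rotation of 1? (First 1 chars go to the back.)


Input: 'mwrbc', shift = 1
Operation: split at index 1 and swap parts
Front part s[0:1] = 'm'
Back part s[1:] = 'wrbc'
Rotated = back + front = 'wrbc' + 'm'
Result: wrbcm


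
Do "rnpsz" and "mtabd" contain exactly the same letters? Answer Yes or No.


String 1: 'rnpsz' -> sorted: 'nprsz'
String 2: 'mtabd' -> sorted: 'abdmt'
Compare sorted forms: 'nprsz' != 'abdmt'
Anagram: No


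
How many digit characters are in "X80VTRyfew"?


Input string: 'X80VTRyfew'
Operation: count digit characters (0-9)
Scan: 'X', '8'(digit), '0'(digit), 'V', 'T', 'R', 'y', 'f', 'e', 'w'
Digits found: 2
Result: 2


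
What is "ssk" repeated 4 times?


Input string: 'ssk'
Operation: repeat 4 times
Concatenation: 'ssk' + 'ssk' + 'ssk' + 'ssk'
Result: sskssksskssk


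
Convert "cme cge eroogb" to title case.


Input string: 'cme cge eroogb'
Operation: capitalize first letter of each word
Word transformations: 'cme'->'Cme', 'cge'->'Cge', 'eroogb'->'Eroogb'
Result: Cme Cge Eroogb


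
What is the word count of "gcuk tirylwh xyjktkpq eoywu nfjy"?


Input string: 'gcuk tirylwh xyjktkpq eoywu nfjy'
Operation: split by spaces
Words found: 'gcuk', 'tirylwh', 'xyjktkpq', 'eoywu', 'nfjy'
Word count: 5


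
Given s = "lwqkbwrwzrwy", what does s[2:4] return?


Input string: 'lwqkbwrwzrwy'
Operation: slice [2:4]
Extract characters: s[2]='q', s[3]='k'
Result: qk


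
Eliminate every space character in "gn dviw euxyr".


Input string: 'gn dviw euxyr'
Operation: remove all spaces
Words: 'gn', 'dviw', 'euxyr'
Join without spaces: gndviweuxyr


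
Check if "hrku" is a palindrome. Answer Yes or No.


Input string: 'hrku'
Reversed: 'ukrh'
Compare pairs: s[0]='h' vs s[3]='u' (mismatch), s[1]='r' vs s[2]='k' (mismatch)
Palindrome: No


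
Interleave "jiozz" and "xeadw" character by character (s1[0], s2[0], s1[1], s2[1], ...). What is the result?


String 1: 'jiozz'
String 2: 'xeadw'
Operation: alternate characters
Pairs: 'j'+'x', 'i'+'e', 'o'+'a', 'z'+'d', 'z'+'w'
Result: jxieoazdzw


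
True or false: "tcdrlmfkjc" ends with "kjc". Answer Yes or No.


Input string: 'tcdrlmfkjc'
Suffix to check: 'kjc'
Last 3 characters of input: 'kjc'
Match: True
Result: Yes


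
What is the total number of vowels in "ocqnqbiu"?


Input string: 'ocqnqbiu'
Operation: count vowels (a, e, i, o, u)
Scan: s[0]='o' (vowel), s[1]='c', s[2]='q', s[3]='n', s[4]='q', s[5]='b', s[6]='i' (vowel), s[7]='u' (vowel)
Vowels found: 3
Result: 3


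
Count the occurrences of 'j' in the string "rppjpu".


Input string: 'rppjpu'
Target character: 'j'
Scan each position: s[3]='j'
Matches found at indices: 3
Total: 1


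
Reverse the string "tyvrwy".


Input string: 'tyvrwy'
Operation: reverse character order
Original order: 't' -> 'y' -> 'v' -> 'r' -> 'w' -> 'y'
Reversed order: 'y' -> 'w' -> 'r' -> 'v' -> 'y' -> 't'
Result: ywrvyt


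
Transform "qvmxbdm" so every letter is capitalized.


Input string: 'qvmxbdm'
Operation: convert each letter to uppercase
Mapping: 'q'->'Q', 'v'->'V', 'm'->'M', 'x'->'X', 'b'->'B', 'd'->'D', 'm'->'M'
Result: QVMXBDM


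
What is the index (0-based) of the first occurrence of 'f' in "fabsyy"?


Input string: 'fabsyy'
Target: 'f'
Scanning left to right: s[0]='f'
First match at index: 0


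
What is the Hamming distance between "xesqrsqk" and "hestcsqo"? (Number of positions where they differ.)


String 1: 'xesqrsqk'
String 2: 'hestcsqo'
Compare each position: pos 0: 'x'!='h', pos 1: 'e'=='e', pos 2: 's'=='s', pos 3: 'q'!='t', pos 4: 'r'!='c', pos 5: 's'=='s', pos 6: 'q'=='q', pos 7: 'k'!='o'
Differing positions: 4
Hamming distance: 4


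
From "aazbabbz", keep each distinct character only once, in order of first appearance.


Input: 'aazbabbz'
Operation: keep first occurrence of each character
Scan: s[0]='a' new -> keep; s[1]='a' seen -> skip; s[2]='z' new -> keep; s[3]='b' new -> keep; s[4]='a' seen -> skip; s[5]='b' seen -> skip; s[6]='b' seen -> skip; s[7]='z' seen -> skip
Result: azb


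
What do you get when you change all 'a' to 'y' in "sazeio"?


Input string: 'sazeio'
Operation: replace 'a' with 'y'
Positions of 'a': 1
After replacement: syzeio


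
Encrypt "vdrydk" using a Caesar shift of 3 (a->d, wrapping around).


Input: 'vdrydk', shift = 3
Operation: for each letter, (position + 3) mod 26
Mapping: 'v'(21+3=24)->'y', 'd'(3+3=6)->'g', 'r'(17+3=20)->'u', 'y'(24+3=27, 27 mod 26=1)->'b', 'd'(3+3=6)->'g', 'k'(10+3=13)->'n'
Result: ygubgn


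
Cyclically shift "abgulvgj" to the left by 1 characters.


Input: 'abgulvgj', shift = 1
Operation: split at index 1 and swap parts
Front part s[0:1] = 'a'
Back part s[1:] = 'bgulvgj'
Rotated = back + front = 'bgulvgj' + 'a'
Result: bgulvgja


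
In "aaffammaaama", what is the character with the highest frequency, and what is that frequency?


Input: 'aaffammaaama'
Operation: tally each character
Counts: 'a':7, 'f':2, 'm':3
Maximum: 'a' appears 7 times


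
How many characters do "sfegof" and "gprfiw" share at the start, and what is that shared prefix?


String 1: 'sfegof'
String 2: 'gprfiw'
Compare position by position:
pos 0: 's' vs 'g' differ -> stop
Longest common prefix: "" (length 0)


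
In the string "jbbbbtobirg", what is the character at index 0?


Input string: 'jbbbbtobirg'
Operation: get character at index 0
Index mapping: s[0]='j'
Result: 'j'


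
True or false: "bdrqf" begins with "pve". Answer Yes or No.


Input string: 'bdrqf'
Prefix to check: 'pve'
First 3 characters of input: 'bdr'
Match: False
Result: No


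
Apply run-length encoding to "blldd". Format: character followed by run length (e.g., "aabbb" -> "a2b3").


Input: 'blldd'
Operation: identify consecutive runs
Runs: 'b' -> b1, 'll' -> l2, 'dd' -> d2
Encoded: b1l2d2


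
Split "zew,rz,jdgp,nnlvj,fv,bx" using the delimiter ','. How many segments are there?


Input string: 'zew,rz,jdgp,nnlvj,fv,bx'
Delimiter: ','
Split result: 'zew', 'rz', 'jdgp', 'nnlvj', 'fv', 'bx'
Number of parts: 6


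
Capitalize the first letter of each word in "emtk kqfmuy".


Input string: 'emtk kqfmuy'
Operation: capitalize first letter of each word
Word transformations: 'emtk'->'Emtk', 'kqfmuy'->'Kqfmuy'
Result: Emtk Kqfmuy


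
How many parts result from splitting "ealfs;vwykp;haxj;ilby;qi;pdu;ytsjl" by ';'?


Input string: 'ealfs;vwykp;haxj;ilby;qi;pdu;ytsjl'
Delimiter: ';'
Split result: 'ealfs', 'vwykp', 'haxj', 'ilby', 'qi', 'pdu', 'ytsjl'
Number of parts: 7


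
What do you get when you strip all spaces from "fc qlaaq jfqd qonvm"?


Input string: 'fc qlaaq jfqd qonvm'
Operation: remove all spaces
Words: 'fc', 'qlaaq', 'jfqd', 'qonvm'
Join without spaces: fcqlaaqjfqdqonvm


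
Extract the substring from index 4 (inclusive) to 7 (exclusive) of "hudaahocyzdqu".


Input string: 'hudaahocyzdqu'
Operation: slice [4:7]
Extract characters: s[4]='a', s[5]='h', s[6]='o'
Result: aho


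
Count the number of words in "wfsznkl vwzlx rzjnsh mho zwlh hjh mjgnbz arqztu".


Input string: 'wfsznkl vwzlx rzjnsh mho zwlh hjh mjgnbz arqztu'
Operation: split by spaces
Words found: 'wfsznkl', 'vwzlx', 'rzjnsh', 'mho', 'zwlh', 'hjh', 'mjgnbz', 'arqztu'
Word count: 8


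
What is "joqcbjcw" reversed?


Input string: 'joqcbjcw'
Operation: reverse character order
Original order: 'j' -> 'o' -> 'q' -> 'c' -> 'b' -> 'j' -> 'c' -> 'w'
Reversed order: 'w' -> 'c' -> 'j' -> 'b' -> 'c' -> 'q' -> 'o' -> 'j'
Result: wcjbcqoj


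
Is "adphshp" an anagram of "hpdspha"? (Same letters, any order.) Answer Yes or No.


String 1: 'hpdspha' -> sorted: 'adhhpps'
String 2: 'adphshp' -> sorted: 'adhhpps'
Compare sorted forms: 'adhhpps' == 'adhhpps'
Anagram: Yes


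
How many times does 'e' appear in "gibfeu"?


Input string: 'gibfeu'
Target character: 'e'
Scan each position: s[4]='e'
Matches found at indices: 4
Total: 1


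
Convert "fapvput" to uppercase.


Input string: 'fapvput'
Operation: convert each letter to uppercase
Mapping: 'f'->'F', 'a'->'A', 'p'->'P', 'v'->'V', 'p'->'P', 'u'->'U', 't'->'T'
Result: FAPVPUT


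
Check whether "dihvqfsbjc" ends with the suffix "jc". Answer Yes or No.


Input string: 'dihvqfsbjc'
Suffix to check: 'jc'
Last 2 characters of input: 'jc'
Match: True
Result: Yes


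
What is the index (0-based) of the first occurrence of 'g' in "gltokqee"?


Input string: 'gltokqee'
Target: 'g'
Scanning left to right: s[0]='g'
First match at index: 0


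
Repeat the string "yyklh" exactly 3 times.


Input string: 'yyklh'
Operation: repeat 3 times
Concatenation: 'yyklh' + 'yyklh' + 'yyklh'
Result: yyklhyyklhyyklh


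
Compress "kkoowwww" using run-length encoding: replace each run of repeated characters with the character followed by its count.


Input: 'kkoowwww'
Operation: identify consecutive runs
Runs: 'kk' -> k2, 'oo' -> o2, 'wwww' -> w4
Encoded: k2o2w4


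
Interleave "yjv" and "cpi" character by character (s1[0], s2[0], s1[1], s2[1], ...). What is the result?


String 1: 'yjv'
String 2: 'cpi'
Operation: alternate characters
Pairs: 'y'+'c', 'j'+'p', 'v'+'i'
Result: ycjpvi


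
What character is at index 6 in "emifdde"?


Input string: 'emifdde'
Operation: get character at index 6
Index mapping: s[0]='e', s[1]='m', s[2]='i', s[3]='f', s[4]='d', s[5]='d', s[6]='e'
Result: 'e'


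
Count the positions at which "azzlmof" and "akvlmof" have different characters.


String 1: 'azzlmof'
String 2: 'akvlmof'
Compare each position: pos 0: 'a'=='a', pos 1: 'z'!='k', pos 2: 'z'!='v', pos 3: 'l'=='l', pos 4: 'm'=='m', pos 5: 'o'=='o', pos 6: 'f'=='f'
Differing positions: 2
Hamming distance: 2


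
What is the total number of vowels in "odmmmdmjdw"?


Input string: 'odmmmdmjdw'
Operation: count vowels (a, e, i, o, u)
Scan: s[0]='o' (vowel), s[1]='d', s[2]='m', s[3]='m', s[4]='m', s[5]='d', s[6]='m', s[7]='j', s[8]='d', s[9]='w'
Vowels found: 1
Result: 1


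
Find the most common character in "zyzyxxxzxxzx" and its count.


Input: 'zyzyxxxzxxzx'
Operation: tally each character
Counts: 'x':6, 'y':2, 'z':4
Maximum: 'x' appears 6 times


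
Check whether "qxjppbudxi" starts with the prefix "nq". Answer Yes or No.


Input string: 'qxjppbudxi'
Prefix to check: 'nq'
First 2 characters of input: 'qx'
Match: False
Result: No


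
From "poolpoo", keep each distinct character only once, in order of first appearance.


Input: 'poolpoo'
Operation: keep first occurrence of each character
Scan: s[0]='p' new -> keep; s[1]='o' new -> keep; s[2]='o' seen -> skip; s[3]='l' new -> keep; s[4]='p' seen -> skip; s[5]='o' seen -> skip; s[6]='o' seen -> skip
Result: pol


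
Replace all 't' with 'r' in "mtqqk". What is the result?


Input string: 'mtqqk'
Operation: replace 't' with 'r'
Positions of 't': 1
After replacement: mrqqk


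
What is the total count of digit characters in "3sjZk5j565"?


Input string: '3sjZk5j565'
Operation: count digit characters (0-9)
Scan: '3'(digit), 's', 'j', 'Z', 'k', '5'(digit), 'j', '5'(digit), '6'(digit), '5'(digit)
Digits found: 5
Result: 5


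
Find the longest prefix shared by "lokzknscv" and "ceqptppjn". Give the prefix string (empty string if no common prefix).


String 1: 'lokzknscv'
String 2: 'ceqptppjn'
Compare position by position:
pos 0: 'l' vs 'c' differ -> stop
Longest common prefix: "" (length 0)


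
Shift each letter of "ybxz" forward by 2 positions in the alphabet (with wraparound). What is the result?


Input: 'ybxz', shift = 2
Operation: for each letter, (position + 2) mod 26
Mapping: 'y'(24+2=26, 26 mod 26=0)->'a', 'b'(1+2=3)->'d', 'x'(23+2=25)->'z', 'z'(25+2=27, 27 mod 26=1)->'b'
Result: adzb


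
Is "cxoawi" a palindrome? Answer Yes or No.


Input string: 'cxoawi'
Reversed: 'iwaoxc'
Compare pairs: s[0]='c' vs s[5]='i' (mismatch), s[1]='x' vs s[4]='w' (mismatch), s[2]='o' vs s[3]='a' (mismatch)
Palindrome: No


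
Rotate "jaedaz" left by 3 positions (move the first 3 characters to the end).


Input: 'jaedaz', shift = 3
Operation: split at index 3 and swap parts
Front part s[0:3] = 'jae'
Back part s[3:] = 'daz'
Rotated = back + front = 'daz' + 'jae'
Result: dazjae


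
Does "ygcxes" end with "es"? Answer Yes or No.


Input string: 'ygcxes'
Suffix to check: 'es'
Last 2 characters of input: 'es'
Match: True
Result: Yes


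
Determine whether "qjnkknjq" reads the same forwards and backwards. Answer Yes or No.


Input string: 'qjnkknjq'
Reversed: 'qjnkknjq'
Compare pairs: s[0]='q' vs s[7]='q' (match), s[1]='j' vs s[6]='j' (match), s[2]='n' vs s[5]='n' (match), s[3]='k' vs s[4]='k' (match)
Palindrome: Yes


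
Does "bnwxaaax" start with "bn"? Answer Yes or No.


Input string: 'bnwxaaax'
Prefix to check: 'bn'
First 2 characters of input: 'bn'
Match: True
Result: Yes


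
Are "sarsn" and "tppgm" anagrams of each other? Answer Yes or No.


String 1: 'sarsn' -> sorted: 'anrss'
String 2: 'tppgm' -> sorted: 'gmppt'
Compare sorted forms: 'anrss' != 'gmppt'
Anagram: No


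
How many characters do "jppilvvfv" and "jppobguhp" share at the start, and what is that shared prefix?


String 1: 'jppilvvfv'
String 2: 'jppobguhp'
Compare position by position:
pos 0: 'j' vs 'j' match
pos 1: 'p' vs 'p' match
pos 2: 'p' vs 'p' match
pos 3: 'i' vs 'o' differ -> stop
Longest common prefix: "jpp" (length 3)


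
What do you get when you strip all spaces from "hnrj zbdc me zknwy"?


Input string: 'hnrj zbdc me zknwy'
Operation: remove all spaces
Words: 'hnrj', 'zbdc', 'me', 'zknwy'
Join without spaces: hnrjzbdcmezknwy


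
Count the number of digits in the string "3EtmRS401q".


Input string: '3EtmRS401q'
Operation: count digit characters (0-9)
Scan: '3'(digit), 'E', 't', 'm', 'R', 'S', '4'(digit), '0'(digit), '1'(digit), 'q'
Digits found: 4
Result: 4


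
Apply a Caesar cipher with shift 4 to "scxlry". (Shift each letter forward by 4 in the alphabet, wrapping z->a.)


Input: 'scxlry', shift = 4
Operation: for each letter, (position + 4) mod 26
Mapping: 's'(18+4=22)->'w', 'c'(2+4=6)->'g', 'x'(23+4=27, 27 mod 26=1)->'b', 'l'(11+4=15)->'p', 'r'(17+4=21)->'v', 'y'(24+4=28, 28 mod 26=2)->'c'
Result: wgbpvc


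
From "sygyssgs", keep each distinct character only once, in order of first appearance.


Input: 'sygyssgs'
Operation: keep first occurrence of each character
Scan: s[0]='s' new -> keep; s[1]='y' new -> keep; s[2]='g' new -> keep; s[3]='y' seen -> skip; s[4]='s' seen -> skip; s[5]='s' seen -> skip; s[6]='g' seen -> skip; s[7]='s' seen -> skip
Result: syg


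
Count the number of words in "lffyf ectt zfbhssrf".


Input string: 'lffyf ectt zfbhssrf'
Operation: split by spaces
Words found: 'lffyf', 'ectt', 'zfbhssrf'
Word count: 3


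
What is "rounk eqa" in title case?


Input string: 'rounk eqa'
Operation: capitalize first letter of each word
Word transformations: 'rounk'->'Rounk', 'eqa'->'Eqa'
Result: Rounk Eqa


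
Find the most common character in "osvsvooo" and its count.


Input: 'osvsvooo'
Operation: tally each character
Counts: 'o':4, 's':2, 'v':2
Maximum: 'o' appears 4 times


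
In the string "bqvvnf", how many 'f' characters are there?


Input string: 'bqvvnf'
Target character: 'f'
Scan each position: s[5]='f'
Matches found at indices: 5
Total: 1


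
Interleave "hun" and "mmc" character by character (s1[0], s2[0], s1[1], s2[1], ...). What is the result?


String 1: 'hun'
String 2: 'mmc'
Operation: alternate characters
Pairs: 'h'+'m', 'u'+'m', 'n'+'c'
Result: hmumnc


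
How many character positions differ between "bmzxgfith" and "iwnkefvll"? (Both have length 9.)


String 1: 'bmzxgfith'
String 2: 'iwnkefvll'
Compare each position: pos 0: 'b'!='i', pos 1: 'm'!='w', pos 2: 'z'!='n', pos 3: 'x'!='k', pos 4: 'g'!='e', pos 5: 'f'=='f', pos 6: 'i'!='v', pos 7: 't'!='l', pos 8: 'h'!='l'
Differing positions: 8
Hamming distance: 8


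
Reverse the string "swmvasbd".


Input string: 'swmvasbd'
Operation: reverse character order
Original order: 's' -> 'w' -> 'm' -> 'v' -> 'a' -> 's' -> 'b' -> 'd'
Reversed order: 'd' -> 'b' -> 's' -> 'a' -> 'v' -> 'm' -> 'w' -> 's'
Result: dbsavmws


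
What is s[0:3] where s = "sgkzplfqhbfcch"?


Input string: 'sgkzplfqhbfcch'
Operation: slice [0:3]
Extract characters: s[0]='s', s[1]='g', s[2]='k'
Result: sgk


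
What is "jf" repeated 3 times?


Input string: 'jf'
Operation: repeat 3 times
Concatenation: 'jf' + 'jf' + 'jf'
Result: jfjfjf


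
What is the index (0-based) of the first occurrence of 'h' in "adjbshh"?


Input string: 'adjbshh'
Target: 'h'
Scanning left to right: s[0]='a', s[1]='d', s[2]='j', s[3]='b', s[4]='s', s[5]='h'
First match at index: 5


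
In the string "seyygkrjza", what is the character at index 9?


Input string: 'seyygkrjza'
Operation: get character at index 9
Index mapping: s[0]='s', s[1]='e', s[2]='y', s[3]='y', s[4]='g', s[5]='k', s[6]='r', s[7]='j', s[8]='z', s[9]='a'
Result: 'a'


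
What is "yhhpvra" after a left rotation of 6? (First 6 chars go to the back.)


Input: 'yhhpvra', shift = 6
Operation: split at index 6 and swap parts
Front part s[0:6] = 'yhhpvr'
Back part s[6:] = 'a'
Rotated = back + front = 'a' + 'yhhpvr'
Result: ayhhpvr


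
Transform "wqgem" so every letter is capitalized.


Input string: 'wqgem'
Operation: convert each letter to uppercase
Mapping: 'w'->'W', 'q'->'Q', 'g'->'G', 'e'->'E', 'm'->'M'
Result: WQGEM


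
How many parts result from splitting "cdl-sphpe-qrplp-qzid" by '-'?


Input string: 'cdl-sphpe-qrplp-qzid'
Delimiter: '-'
Split result: 'cdl', 'sphpe', 'qrplp', 'qzid'
Number of parts: 4


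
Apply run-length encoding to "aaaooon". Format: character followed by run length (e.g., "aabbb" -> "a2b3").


Input: 'aaaooon'
Operation: identify consecutive runs
Runs: 'aaa' -> a3, 'ooo' -> o3, 'n' -> n1
Encoded: a3o3n1


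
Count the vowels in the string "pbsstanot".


Input string: 'pbsstanot'
Operation: count vowels (a, e, i, o, u)
Scan: s[0]='p', s[1]='b', s[2]='s', s[3]='s', s[4]='t', s[5]='a' (vowel), s[6]='n', s[7]='o' (vowel), s[8]='t'
Vowels found: 2
Result: 2


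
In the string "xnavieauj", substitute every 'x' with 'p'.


Input string: 'xnavieauj'
Operation: replace 'x' with 'p'
Positions of 'x': 0
After replacement: pnavieauj


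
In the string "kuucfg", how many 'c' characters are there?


Input string: 'kuucfg'
Target character: 'c'
Scan each position: s[3]='c'
Matches found at indices: 3
Total: 1


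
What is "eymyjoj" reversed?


Input string: 'eymyjoj'
Operation: reverse character order
Original order: 'e' -> 'y' -> 'm' -> 'y' -> 'j' -> 'o' -> 'j'
Reversed order: 'j' -> 'o' -> 'j' -> 'y' -> 'm' -> 'y' -> 'e'
Result: jojymye


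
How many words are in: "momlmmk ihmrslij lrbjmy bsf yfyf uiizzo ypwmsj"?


Input string: 'momlmmk ihmrslij lrbjmy bsf yfyf uiizzo ypwmsj'
Operation: split by spaces
Words found: 'momlmmk', 'ihmrslij', 'lrbjmy', 'bsf', 'yfyf', 'uiizzo', 'ypwmsj'
Word count: 7


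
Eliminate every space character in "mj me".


Input string: 'mj me'
Operation: remove all spaces
Words: 'mj', 'me'
Join without spaces: mjme


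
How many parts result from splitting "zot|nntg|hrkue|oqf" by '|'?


Input string: 'zot|nntg|hrkue|oqf'
Delimiter: '|'
Split result: 'zot', 'nntg', 'hrkue', 'oqf'
Number of parts: 4


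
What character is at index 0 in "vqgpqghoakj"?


Input string: 'vqgpqghoakj'
Operation: get character at index 0
Index mapping: s[0]='v'
Result: 'v'


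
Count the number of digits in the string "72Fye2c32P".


Input string: '72Fye2c32P'
Operation: count digit characters (0-9)
Scan: '7'(digit), '2'(digit), 'F', 'y', 'e', '2'(digit), 'c', '3'(digit), '2'(digit), 'P'
Digits found: 5
Result: 5


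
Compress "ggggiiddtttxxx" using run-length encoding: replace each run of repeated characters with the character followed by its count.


Input: 'ggggiiddtttxxx'
Operation: identify consecutive runs
Runs: 'gggg' -> g4, 'ii' -> i2, 'dd' -> d2, 'ttt' -> t3, 'xxx' -> x3
Encoded: g4i2d2t3x3


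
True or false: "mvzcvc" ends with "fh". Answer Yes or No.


Input string: 'mvzcvc'
Suffix to check: 'fh'
Last 2 characters of input: 'vc'
Match: False
Result: No


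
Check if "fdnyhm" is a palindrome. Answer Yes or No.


Input string: 'fdnyhm'
Reversed: 'mhyndf'
Compare pairs: s[0]='f' vs s[5]='m' (mismatch), s[1]='d' vs s[4]='h' (mismatch), s[2]='n' vs s[3]='y' (mismatch)
Palindrome: No


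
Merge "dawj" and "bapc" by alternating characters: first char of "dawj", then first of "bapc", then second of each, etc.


String 1: 'dawj'
String 2: 'bapc'
Operation: alternate characters
Pairs: 'd'+'b', 'a'+'a', 'w'+'p', 'j'+'c'
Result: dbaawpjc


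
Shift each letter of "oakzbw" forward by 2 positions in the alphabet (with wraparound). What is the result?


Input: 'oakzbw', shift = 2
Operation: for each letter, (position + 2) mod 26
Mapping: 'o'(14+2=16)->'q', 'a'(0+2=2)->'c', 'k'(10+2=12)->'m', 'z'(25+2=27, 27 mod 26=1)->'b', 'b'(1+2=3)->'d', 'w'(22+2=24)->'y'
Result: qcmbdy


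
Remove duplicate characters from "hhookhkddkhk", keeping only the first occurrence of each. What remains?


Input: 'hhookhkddkhk'
Operation: keep first occurrence of each character
Scan: s[0]='h' new -> keep; s[1]='h' seen -> skip; s[2]='o' new -> keep; s[3]='o' seen -> skip; s[4]='k' new -> keep; s[5]='h' seen -> skip; s[6]='k' seen -> skip; s[7]='d' new -> keep; s[8]='d' seen -> skip; s[9]='k' seen -> skip; s[10]='h' seen -> skip; s[11]='k' seen -> skip
Result: hokd


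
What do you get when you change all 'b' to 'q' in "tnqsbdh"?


Input string: 'tnqsbdh'
Operation: replace 'b' with 'q'
Positions of 'b': 4
After replacement: tnqsqdh


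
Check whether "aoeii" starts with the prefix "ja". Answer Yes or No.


Input string: 'aoeii'
Prefix to check: 'ja'
First 2 characters of input: 'ao'
Match: False
Result: No


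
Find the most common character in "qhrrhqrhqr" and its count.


Input: 'qhrrhqrhqr'
Operation: tally each character
Counts: 'h':3, 'q':3, 'r':4
Maximum: 'r' appears 4 times


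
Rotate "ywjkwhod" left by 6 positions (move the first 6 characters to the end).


Input: 'ywjkwhod', shift = 6
Operation: split at index 6 and swap parts
Front part s[0:6] = 'ywjkwh'
Back part s[6:] = 'od'
Rotated = back + front = 'od' + 'ywjkwh'
Result: odywjkwh


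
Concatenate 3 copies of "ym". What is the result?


Input string: 'ym'
Operation: repeat 3 times
Concatenation: 'ym' + 'ym' + 'ym'
Result: ymymym


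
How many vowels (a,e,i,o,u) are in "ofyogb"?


Input string: 'ofyogb'
Operation: count vowels (a, e, i, o, u)
Scan: s[0]='o' (vowel), s[1]='f', s[2]='y', s[3]='o' (vowel), s[4]='g', s[5]='b'
Vowels found: 2
Result: 2


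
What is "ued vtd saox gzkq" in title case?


Input string: 'ued vtd saox gzkq'
Operation: capitalize first letter of each word
Word transformations: 'ued'->'Ued', 'vtd'->'Vtd', 'saox'->'Saox', 'gzkq'->'Gzkq'
Result: Ued Vtd Saox Gzkq


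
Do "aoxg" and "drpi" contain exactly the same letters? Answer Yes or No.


String 1: 'aoxg' -> sorted: 'agox'
String 2: 'drpi' -> sorted: 'dipr'
Compare sorted forms: 'agox' != 'dipr'
Anagram: No


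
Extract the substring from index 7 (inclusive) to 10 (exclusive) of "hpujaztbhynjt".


Input string: 'hpujaztbhynjt'
Operation: slice [7:10]
Extract characters: s[7]='b', s[8]='h', s[9]='y'
Result: bhy


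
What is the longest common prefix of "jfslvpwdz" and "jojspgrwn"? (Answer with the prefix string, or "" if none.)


String 1: 'jfslvpwdz'
String 2: 'jojspgrwn'
Compare position by position:
pos 0: 'j' vs 'j' match
pos 1: 'f' vs 'o' differ -> stop
Longest common prefix: "j" (length 1)


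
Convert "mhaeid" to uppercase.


Input string: 'mhaeid'
Operation: convert each letter to uppercase
Mapping: 'm'->'M', 'h'->'H', 'a'->'A', 'e'->'E', 'i'->'I', 'd'->'D'
Result: MHAEID


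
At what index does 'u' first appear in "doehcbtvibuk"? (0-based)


Input string: 'doehcbtvibuk'
Target: 'u'
Scanning left to right: s[0]='d', s[1]='o', s[2]='e', s[3]='h', s[4]='c', s[5]='b', s[6]='t', s[7]='v', s[8]='i', s[9]='b', s[10]='u'
First match at index: 10


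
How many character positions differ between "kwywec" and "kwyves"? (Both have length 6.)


String 1: 'kwywec'
String 2: 'kwyves'
Compare each position: pos 0: 'k'=='k', pos 1: 'w'=='w', pos 2: 'y'=='y', pos 3: 'w'!='v', pos 4: 'e'=='e', pos 5: 'c'!='s'
Differing positions: 2
Hamming distance: 2


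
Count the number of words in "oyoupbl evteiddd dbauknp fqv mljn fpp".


Input string: 'oyoupbl evteiddd dbauknp fqv mljn fpp'
Operation: split by spaces
Words found: 'oyoupbl', 'evteiddd', 'dbauknp', 'fqv', 'mljn', 'fpp'
Word count: 6


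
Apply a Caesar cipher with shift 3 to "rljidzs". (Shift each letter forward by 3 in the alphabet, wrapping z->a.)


Input: 'rljidzs', shift = 3
Operation: for each letter, (position + 3) mod 26
Mapping: 'r'(17+3=20)->'u', 'l'(11+3=14)->'o', 'j'(9+3=12)->'m', 'i'(8+3=11)->'l', 'd'(3+3=6)->'g', 'z'(25+3=28, 28 mod 26=2)->'c', 's'(18+3=21)->'v'
Result: uomlgcv


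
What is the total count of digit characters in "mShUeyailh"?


Input string: 'mShUeyailh'
Operation: count digit characters (0-9)
Scan: 'm', 'S', 'h', 'U', 'e', 'y', 'a', 'i', 'l', 'h'
Digits found: 0
Result: 0


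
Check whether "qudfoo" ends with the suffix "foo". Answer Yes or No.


Input string: 'qudfoo'
Suffix to check: 'foo'
Last 3 characters of input: 'foo'
Match: True
Result: Yes


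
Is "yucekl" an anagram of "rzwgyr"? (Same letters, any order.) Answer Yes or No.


String 1: 'rzwgyr' -> sorted: 'grrwyz'
String 2: 'yucekl' -> sorted: 'cekluy'
Compare sorted forms: 'grrwyz' != 'cekluy'
Anagram: No


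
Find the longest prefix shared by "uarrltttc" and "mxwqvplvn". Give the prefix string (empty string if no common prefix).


String 1: 'uarrltttc'
String 2: 'mxwqvplvn'
Compare position by position:
pos 0: 'u' vs 'm' differ -> stop
Longest common prefix: "" (length 0)


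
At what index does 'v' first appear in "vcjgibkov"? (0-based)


Input string: 'vcjgibkov'
Target: 'v'
Scanning left to right: s[0]='v'
First match at index: 0


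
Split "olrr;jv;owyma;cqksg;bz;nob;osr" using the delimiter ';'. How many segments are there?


Input string: 'olrr;jv;owyma;cqksg;bz;nob;osr'
Delimiter: ';'
Split result: 'olrr', 'jv', 'owyma', 'cqksg', 'bz', 'nob', 'osr'
Number of parts: 7


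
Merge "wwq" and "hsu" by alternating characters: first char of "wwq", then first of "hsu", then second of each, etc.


String 1: 'wwq'
String 2: 'hsu'
Operation: alternate characters
Pairs: 'w'+'h', 'w'+'s', 'q'+'u'
Result: whwsqu


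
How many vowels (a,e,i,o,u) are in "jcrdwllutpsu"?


Input string: 'jcrdwllutpsu'
Operation: count vowels (a, e, i, o, u)
Scan: s[0]='j', s[1]='c', s[2]='r', s[3]='d', s[4]='w', s[5]='l', s[6]='l', s[7]='u' (vowel), s[8]='t', s[9]='p', s[10]='s', s[11]='u' (vowel)
Vowels found: 2
Result: 2


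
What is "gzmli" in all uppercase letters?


Input string: 'gzmli'
Operation: convert each letter to uppercase
Mapping: 'g'->'G', 'z'->'Z', 'm'->'M', 'l'->'L', 'i'->'I'
Result: GZMLI


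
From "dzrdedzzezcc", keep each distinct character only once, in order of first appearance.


Input: 'dzrdedzzezcc'
Operation: keep first occurrence of each character
Scan: s[0]='d' new -> keep; s[1]='z' new -> keep; s[2]='r' new -> keep; s[3]='d' seen -> skip; s[4]='e' new -> keep; s[5]='d' seen -> skip; s[6]='z' seen -> skip; s[7]='z' seen -> skip; s[8]='e' seen -> skip; s[9]='z' seen -> skip; s[10]='c' new -> keep; s[11]='c' seen -> skip
Result: dzrec
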